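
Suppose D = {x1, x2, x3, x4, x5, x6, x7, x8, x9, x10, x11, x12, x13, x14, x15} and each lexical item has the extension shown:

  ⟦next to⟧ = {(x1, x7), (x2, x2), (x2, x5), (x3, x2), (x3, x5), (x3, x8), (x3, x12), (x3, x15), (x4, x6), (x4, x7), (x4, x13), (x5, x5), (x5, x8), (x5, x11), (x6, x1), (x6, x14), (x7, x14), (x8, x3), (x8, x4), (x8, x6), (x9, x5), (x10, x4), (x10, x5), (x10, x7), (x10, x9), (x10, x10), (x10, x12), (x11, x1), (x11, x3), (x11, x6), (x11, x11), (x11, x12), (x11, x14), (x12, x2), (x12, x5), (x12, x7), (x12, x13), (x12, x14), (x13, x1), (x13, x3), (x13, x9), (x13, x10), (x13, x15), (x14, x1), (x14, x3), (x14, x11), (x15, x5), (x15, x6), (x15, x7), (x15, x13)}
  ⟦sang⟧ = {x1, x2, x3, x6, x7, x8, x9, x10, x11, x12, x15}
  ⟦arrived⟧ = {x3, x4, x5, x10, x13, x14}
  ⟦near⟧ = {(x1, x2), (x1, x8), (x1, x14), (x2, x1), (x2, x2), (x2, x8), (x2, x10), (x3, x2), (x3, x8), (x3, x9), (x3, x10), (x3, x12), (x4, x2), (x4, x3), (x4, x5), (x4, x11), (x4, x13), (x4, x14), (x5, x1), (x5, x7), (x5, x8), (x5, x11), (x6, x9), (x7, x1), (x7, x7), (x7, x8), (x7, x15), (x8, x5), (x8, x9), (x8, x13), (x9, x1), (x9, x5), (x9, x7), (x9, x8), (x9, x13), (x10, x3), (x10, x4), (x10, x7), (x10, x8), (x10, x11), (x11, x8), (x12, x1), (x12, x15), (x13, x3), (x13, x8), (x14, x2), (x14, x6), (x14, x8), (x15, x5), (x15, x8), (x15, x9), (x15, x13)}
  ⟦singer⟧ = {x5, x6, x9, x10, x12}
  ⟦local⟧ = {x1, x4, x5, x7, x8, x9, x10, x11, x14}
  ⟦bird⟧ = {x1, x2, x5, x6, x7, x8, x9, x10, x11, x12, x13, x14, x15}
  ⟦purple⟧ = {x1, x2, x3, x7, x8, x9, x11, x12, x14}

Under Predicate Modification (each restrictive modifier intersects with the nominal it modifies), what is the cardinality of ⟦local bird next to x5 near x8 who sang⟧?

⟦next to x5⟧ = {x : ⟨x, x5⟩ ∈ ⟦next to⟧} = {x2, x3, x5, x9, x10, x12, x15}
⟦near x8⟧ = {x : ⟨x, x8⟩ ∈ ⟦near⟧} = {x1, x2, x3, x5, x7, x9, x10, x11, x13, x14, x15}
⟦who sang⟧ = ⟦sang⟧ = {x1, x2, x3, x6, x7, x8, x9, x10, x11, x12, x15}
⟦bird⟧ = {x1, x2, x5, x6, x7, x8, x9, x10, x11, x12, x13, x14, x15}
… ∩ ⟦next to x5⟧ = {x1, x2, x5, x6, x7, x8, x9, x10, x11, x12, x13, x14, x15} ∩ {x2, x3, x5, x9, x10, x12, x15} = {x2, x5, x9, x10, x12, x15}
… ∩ ⟦near x8⟧ = {x2, x5, x9, x10, x12, x15} ∩ {x1, x2, x3, x5, x7, x9, x10, x11, x13, x14, x15} = {x2, x5, x9, x10, x15}
… ∩ ⟦who sang⟧ = {x2, x5, x9, x10, x15} ∩ {x1, x2, x3, x6, x7, x8, x9, x10, x11, x12, x15} = {x2, x9, x10, x15}
… ∩ ⟦local⟧ = {x2, x9, x10, x15} ∩ {x1, x4, x5, x7, x8, x9, x10, x11, x14} = {x9, x10}
⟦local bird next to x5 near x8 who sang⟧ = {x9, x10}, so the cardinality is 2.

2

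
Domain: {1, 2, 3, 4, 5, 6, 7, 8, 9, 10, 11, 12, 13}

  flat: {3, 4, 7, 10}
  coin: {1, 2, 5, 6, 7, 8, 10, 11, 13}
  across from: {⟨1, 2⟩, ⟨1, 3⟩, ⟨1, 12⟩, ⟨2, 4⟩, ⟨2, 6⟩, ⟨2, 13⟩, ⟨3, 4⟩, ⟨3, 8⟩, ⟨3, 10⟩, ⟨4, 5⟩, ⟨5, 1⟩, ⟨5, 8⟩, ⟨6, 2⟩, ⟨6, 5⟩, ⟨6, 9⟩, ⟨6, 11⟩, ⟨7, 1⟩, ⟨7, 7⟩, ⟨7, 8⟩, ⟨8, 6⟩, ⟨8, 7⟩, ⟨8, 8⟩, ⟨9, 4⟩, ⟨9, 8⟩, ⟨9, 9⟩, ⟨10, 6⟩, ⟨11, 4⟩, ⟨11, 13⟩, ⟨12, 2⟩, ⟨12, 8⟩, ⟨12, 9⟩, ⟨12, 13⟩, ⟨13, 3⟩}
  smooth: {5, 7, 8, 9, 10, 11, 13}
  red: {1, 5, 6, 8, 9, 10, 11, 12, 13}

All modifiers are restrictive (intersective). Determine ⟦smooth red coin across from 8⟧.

⟦across from 8⟧ = {x : ⟨x, 8⟩ ∈ ⟦across from⟧} = {3, 5, 7, 8, 9, 12}
⟦coin⟧ = {1, 2, 5, 6, 7, 8, 10, 11, 13}
… ∩ ⟦across from 8⟧ = {1, 2, 5, 6, 7, 8, 10, 11, 13} ∩ {3, 5, 7, 8, 9, 12} = {5, 7, 8}
… ∩ ⟦smooth⟧ = {5, 7, 8} ∩ {5, 7, 8, 9, 10, 11, 13} = {5, 7, 8}
… ∩ ⟦red⟧ = {5, 7, 8} ∩ {1, 5, 6, 8, 9, 10, 11, 12, 13} = {5, 8}
So ⟦smooth red coin across from 8⟧ = {5, 8}.

{5, 8}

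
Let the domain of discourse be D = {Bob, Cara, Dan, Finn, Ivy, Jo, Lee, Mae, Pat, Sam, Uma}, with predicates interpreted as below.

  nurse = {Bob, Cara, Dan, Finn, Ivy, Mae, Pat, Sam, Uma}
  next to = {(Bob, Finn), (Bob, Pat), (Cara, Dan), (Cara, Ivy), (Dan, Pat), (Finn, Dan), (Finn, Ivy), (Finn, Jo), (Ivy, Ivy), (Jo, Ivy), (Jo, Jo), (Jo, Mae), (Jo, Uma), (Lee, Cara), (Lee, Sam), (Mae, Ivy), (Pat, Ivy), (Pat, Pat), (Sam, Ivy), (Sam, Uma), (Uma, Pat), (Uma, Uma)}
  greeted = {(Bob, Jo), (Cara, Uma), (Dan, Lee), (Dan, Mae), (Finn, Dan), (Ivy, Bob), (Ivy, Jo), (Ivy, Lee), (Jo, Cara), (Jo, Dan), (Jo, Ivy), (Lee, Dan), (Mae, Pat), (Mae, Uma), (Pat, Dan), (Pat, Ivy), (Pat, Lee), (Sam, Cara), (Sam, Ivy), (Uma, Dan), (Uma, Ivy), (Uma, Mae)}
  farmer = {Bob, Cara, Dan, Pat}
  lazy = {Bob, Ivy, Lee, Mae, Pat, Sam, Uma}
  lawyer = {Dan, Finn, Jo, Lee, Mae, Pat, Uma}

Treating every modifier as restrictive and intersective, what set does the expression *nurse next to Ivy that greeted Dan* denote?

{Finn, Pat}

⟦next to Ivy⟧ = {x : ⟨x, Ivy⟩ ∈ ⟦next to⟧} = {Cara, Finn, Ivy, Jo, Mae, Pat, Sam}
⟦that greeted Dan⟧ = {x : ⟨x, Dan⟩ ∈ ⟦greeted⟧} = {Finn, Jo, Lee, Pat, Uma}
⟦nurse⟧ = {Bob, Cara, Dan, Finn, Ivy, Mae, Pat, Sam, Uma}
… ∩ ⟦next to Ivy⟧ = {Bob, Cara, Dan, Finn, Ivy, Mae, Pat, Sam, Uma} ∩ {Cara, Finn, Ivy, Jo, Mae, Pat, Sam} = {Cara, Finn, Ivy, Mae, Pat, Sam}
… ∩ ⟦that greeted Dan⟧ = {Cara, Finn, Ivy, Mae, Pat, Sam} ∩ {Finn, Jo, Lee, Pat, Uma} = {Finn, Pat}
So ⟦nurse next to Ivy that greeted Dan⟧ = {Finn, Pat}.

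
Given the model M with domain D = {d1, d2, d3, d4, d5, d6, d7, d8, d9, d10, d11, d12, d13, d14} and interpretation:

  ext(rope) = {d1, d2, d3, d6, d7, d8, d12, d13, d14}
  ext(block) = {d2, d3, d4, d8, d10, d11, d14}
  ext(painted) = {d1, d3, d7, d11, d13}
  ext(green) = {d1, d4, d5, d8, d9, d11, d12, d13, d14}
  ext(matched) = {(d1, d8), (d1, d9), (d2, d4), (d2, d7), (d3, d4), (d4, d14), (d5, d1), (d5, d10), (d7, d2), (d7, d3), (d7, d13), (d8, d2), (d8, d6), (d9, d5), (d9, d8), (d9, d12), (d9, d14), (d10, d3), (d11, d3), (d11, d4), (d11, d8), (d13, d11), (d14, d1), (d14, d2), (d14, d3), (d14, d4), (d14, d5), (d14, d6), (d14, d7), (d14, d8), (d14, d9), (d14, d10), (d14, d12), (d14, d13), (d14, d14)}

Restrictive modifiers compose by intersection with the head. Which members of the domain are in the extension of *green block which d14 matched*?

⟦which d14 matched⟧ = {x : ⟨d14, x⟩ ∈ ⟦matched⟧} = {d1, d2, d3, d4, d5, d6, d7, d8, d9, d10, d12, d13, d14}
⟦block⟧ = {d2, d3, d4, d8, d10, d11, d14}
… ∩ ⟦which d14 matched⟧ = {d2, d3, d4, d8, d10, d11, d14} ∩ {d1, d2, d3, d4, d5, d6, d7, d8, d9, d10, d12, d13, d14} = {d2, d3, d4, d8, d10, d14}
… ∩ ⟦green⟧ = {d2, d3, d4, d8, d10, d14} ∩ {d1, d4, d5, d8, d9, d11, d12, d13, d14} = {d4, d8, d14}
So ⟦green block which d14 matched⟧ = {d4, d8, d14}.

{d4, d8, d14}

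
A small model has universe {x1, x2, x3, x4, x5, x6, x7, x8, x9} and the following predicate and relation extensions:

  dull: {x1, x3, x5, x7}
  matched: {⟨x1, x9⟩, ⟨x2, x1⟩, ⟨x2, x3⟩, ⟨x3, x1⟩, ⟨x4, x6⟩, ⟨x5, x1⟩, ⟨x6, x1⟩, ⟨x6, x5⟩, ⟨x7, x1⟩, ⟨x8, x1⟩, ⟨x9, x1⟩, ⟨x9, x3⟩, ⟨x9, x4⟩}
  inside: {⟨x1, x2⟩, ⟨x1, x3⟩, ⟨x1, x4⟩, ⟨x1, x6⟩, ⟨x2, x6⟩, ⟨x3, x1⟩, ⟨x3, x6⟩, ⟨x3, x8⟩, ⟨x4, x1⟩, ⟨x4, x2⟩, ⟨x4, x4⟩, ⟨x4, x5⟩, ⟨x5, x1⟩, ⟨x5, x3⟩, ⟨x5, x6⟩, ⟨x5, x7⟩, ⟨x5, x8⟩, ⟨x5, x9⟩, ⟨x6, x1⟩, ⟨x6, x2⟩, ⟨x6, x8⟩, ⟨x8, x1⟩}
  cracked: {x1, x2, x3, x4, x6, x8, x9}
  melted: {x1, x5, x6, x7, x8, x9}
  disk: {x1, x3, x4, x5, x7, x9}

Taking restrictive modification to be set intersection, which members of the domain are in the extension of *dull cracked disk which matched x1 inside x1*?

{x3}

⟦which matched x1⟧ = {x : ⟨x, x1⟩ ∈ ⟦matched⟧} = {x2, x3, x5, x6, x7, x8, x9}
⟦inside x1⟧ = {x : ⟨x, x1⟩ ∈ ⟦inside⟧} = {x3, x4, x5, x6, x8}
⟦disk⟧ = {x1, x3, x4, x5, x7, x9}
… ∩ ⟦which matched x1⟧ = {x1, x3, x4, x5, x7, x9} ∩ {x2, x3, x5, x6, x7, x8, x9} = {x3, x5, x7, x9}
… ∩ ⟦inside x1⟧ = {x3, x5, x7, x9} ∩ {x3, x4, x5, x6, x8} = {x3, x5}
… ∩ ⟦dull⟧ = {x3, x5} ∩ {x1, x3, x5, x7} = {x3, x5}
… ∩ ⟦cracked⟧ = {x3, x5} ∩ {x1, x2, x3, x4, x6, x8, x9} = {x3}
So ⟦dull cracked disk which matched x1 inside x1⟧ = {x3}.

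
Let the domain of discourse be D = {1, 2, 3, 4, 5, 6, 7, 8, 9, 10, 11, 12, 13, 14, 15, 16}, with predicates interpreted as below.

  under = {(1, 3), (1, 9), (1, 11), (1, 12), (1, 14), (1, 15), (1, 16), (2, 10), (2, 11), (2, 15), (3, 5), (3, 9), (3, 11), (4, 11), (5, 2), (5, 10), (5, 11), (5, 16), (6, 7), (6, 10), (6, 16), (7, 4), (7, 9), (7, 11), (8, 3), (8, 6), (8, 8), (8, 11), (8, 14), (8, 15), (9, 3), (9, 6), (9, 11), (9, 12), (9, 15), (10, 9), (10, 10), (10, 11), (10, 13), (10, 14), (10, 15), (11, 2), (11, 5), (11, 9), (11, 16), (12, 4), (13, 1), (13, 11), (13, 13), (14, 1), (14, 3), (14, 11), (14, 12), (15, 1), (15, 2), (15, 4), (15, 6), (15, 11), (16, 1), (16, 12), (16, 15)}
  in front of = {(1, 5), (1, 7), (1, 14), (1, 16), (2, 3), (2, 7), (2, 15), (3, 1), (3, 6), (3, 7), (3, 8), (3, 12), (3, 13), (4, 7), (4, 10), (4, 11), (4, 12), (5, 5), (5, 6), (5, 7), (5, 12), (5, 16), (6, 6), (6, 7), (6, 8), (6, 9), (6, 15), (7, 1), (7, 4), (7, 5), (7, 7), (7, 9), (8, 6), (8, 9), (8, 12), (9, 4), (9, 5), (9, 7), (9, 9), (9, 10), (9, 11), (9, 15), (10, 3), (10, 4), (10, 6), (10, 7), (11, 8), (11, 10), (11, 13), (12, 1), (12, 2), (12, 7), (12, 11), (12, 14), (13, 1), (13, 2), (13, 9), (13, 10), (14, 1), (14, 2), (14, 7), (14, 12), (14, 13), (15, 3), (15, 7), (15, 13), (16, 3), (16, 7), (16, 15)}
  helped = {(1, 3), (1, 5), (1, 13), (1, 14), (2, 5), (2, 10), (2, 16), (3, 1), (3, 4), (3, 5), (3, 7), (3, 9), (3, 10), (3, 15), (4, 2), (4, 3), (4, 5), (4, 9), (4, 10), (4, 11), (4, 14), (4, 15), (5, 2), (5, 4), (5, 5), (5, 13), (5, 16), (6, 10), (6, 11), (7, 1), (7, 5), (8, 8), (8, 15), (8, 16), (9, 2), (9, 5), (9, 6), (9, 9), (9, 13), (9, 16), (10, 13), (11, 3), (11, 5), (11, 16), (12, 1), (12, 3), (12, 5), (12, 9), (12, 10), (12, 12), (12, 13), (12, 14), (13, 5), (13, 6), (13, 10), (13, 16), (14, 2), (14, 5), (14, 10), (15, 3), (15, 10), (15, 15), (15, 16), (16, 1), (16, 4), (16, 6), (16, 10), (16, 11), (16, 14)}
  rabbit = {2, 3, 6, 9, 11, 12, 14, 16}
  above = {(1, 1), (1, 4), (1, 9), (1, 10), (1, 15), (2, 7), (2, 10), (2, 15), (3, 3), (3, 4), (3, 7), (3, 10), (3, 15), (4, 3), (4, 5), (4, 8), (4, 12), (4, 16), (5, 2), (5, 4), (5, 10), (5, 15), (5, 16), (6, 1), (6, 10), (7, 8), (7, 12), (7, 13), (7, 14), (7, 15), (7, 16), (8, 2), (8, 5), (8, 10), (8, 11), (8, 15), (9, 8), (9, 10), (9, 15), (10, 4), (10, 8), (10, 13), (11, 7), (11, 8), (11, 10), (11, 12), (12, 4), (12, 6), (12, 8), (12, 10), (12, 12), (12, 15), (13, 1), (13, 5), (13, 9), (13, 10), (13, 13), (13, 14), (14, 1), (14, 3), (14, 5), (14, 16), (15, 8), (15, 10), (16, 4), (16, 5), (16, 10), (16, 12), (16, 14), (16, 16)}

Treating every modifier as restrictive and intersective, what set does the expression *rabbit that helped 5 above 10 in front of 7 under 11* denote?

⟦that helped 5⟧ = {x : ⟨x, 5⟩ ∈ ⟦helped⟧} = {1, 2, 3, 4, 5, 7, 9, 11, 12, 13, 14}
⟦above 10⟧ = {x : ⟨x, 10⟩ ∈ ⟦above⟧} = {1, 2, 3, 5, 6, 8, 9, 11, 12, 13, 15, 16}
⟦in front of 7⟧ = {x : ⟨x, 7⟩ ∈ ⟦in front of⟧} = {1, 2, 3, 4, 5, 6, 7, 9, 10, 12, 14, 15, 16}
⟦under 11⟧ = {x : ⟨x, 11⟩ ∈ ⟦under⟧} = {1, 2, 3, 4, 5, 7, 8, 9, 10, 13, 14, 15}
⟦rabbit⟧ = {2, 3, 6, 9, 11, 12, 14, 16}
… ∩ ⟦that helped 5⟧ = {2, 3, 6, 9, 11, 12, 14, 16} ∩ {1, 2, 3, 4, 5, 7, 9, 11, 12, 13, 14} = {2, 3, 9, 11, 12, 14}
… ∩ ⟦above 10⟧ = {2, 3, 9, 11, 12, 14} ∩ {1, 2, 3, 5, 6, 8, 9, 11, 12, 13, 15, 16} = {2, 3, 9, 11, 12}
… ∩ ⟦in front of 7⟧ = {2, 3, 9, 11, 12} ∩ {1, 2, 3, 4, 5, 6, 7, 9, 10, 12, 14, 15, 16} = {2, 3, 9, 12}
… ∩ ⟦under 11⟧ = {2, 3, 9, 12} ∩ {1, 2, 3, 4, 5, 7, 8, 9, 10, 13, 14, 15} = {2, 3, 9}
So ⟦rabbit that helped 5 above 10 in front of 7 under 11⟧ = {2, 3, 9}.

{2, 3, 9}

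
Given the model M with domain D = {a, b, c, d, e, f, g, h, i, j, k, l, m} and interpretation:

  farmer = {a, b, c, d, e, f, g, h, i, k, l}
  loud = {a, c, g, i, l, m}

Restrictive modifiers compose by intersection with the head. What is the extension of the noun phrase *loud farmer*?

⟦farmer⟧ = {a, b, c, d, e, f, g, h, i, k, l}
… ∩ ⟦loud⟧ = {a, b, c, d, e, f, g, h, i, k, l} ∩ {a, c, g, i, l, m} = {a, c, g, i, l}
So ⟦loud farmer⟧ = {a, c, g, i, l}.

{a, c, g, i, l}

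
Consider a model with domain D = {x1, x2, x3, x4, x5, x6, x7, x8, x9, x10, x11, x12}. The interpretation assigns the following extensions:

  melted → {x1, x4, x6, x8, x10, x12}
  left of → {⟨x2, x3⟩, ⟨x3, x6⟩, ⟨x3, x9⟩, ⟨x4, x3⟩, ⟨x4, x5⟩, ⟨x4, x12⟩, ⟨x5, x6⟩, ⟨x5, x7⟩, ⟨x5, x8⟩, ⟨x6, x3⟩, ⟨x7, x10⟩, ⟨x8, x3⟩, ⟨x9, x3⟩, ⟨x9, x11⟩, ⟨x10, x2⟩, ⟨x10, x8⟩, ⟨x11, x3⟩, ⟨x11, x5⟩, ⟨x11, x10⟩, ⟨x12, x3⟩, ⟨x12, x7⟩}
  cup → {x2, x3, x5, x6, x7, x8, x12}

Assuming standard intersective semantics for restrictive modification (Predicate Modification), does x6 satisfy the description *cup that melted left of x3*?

⟦that melted⟧ = ⟦melted⟧ = {x1, x4, x6, x8, x10, x12}
⟦left of x3⟧ = {x : ⟨x, x3⟩ ∈ ⟦left of⟧} = {x2, x4, x6, x8, x9, x11, x12}
⟦cup⟧ = {x2, x3, x5, x6, x7, x8, x12}
… ∩ ⟦that melted⟧ = {x2, x3, x5, x6, x7, x8, x12} ∩ {x1, x4, x6, x8, x10, x12} = {x6, x8, x12}
… ∩ ⟦left of x3⟧ = {x6, x8, x12} ∩ {x2, x4, x6, x8, x9, x11, x12} = {x6, x8, x12}
⟦cup that melted left of x3⟧ = {x6, x8, x12}; x6 ∈ this set.

yes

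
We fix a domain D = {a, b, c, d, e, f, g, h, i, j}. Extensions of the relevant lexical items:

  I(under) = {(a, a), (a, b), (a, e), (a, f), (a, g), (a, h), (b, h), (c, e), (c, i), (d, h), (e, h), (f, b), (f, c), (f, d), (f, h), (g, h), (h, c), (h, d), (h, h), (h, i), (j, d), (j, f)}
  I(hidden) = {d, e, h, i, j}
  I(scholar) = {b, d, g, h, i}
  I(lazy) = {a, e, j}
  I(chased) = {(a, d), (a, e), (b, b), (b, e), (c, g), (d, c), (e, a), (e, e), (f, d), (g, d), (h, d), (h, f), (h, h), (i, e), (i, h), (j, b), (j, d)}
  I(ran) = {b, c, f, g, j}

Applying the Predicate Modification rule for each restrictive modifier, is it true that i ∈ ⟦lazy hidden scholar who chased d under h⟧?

no

⟦who chased d⟧ = {x : ⟨x, d⟩ ∈ ⟦chased⟧} = {a, f, g, h, j}
⟦under h⟧ = {x : ⟨x, h⟩ ∈ ⟦under⟧} = {a, b, d, e, f, g, h}
⟦scholar⟧ = {b, d, g, h, i}
… ∩ ⟦who chased d⟧ = {b, d, g, h, i} ∩ {a, f, g, h, j} = {g, h}
… ∩ ⟦under h⟧ = {g, h} ∩ {a, b, d, e, f, g, h} = {g, h}
… ∩ ⟦lazy⟧ = {g, h} ∩ {a, e, j} = ∅
… ∩ ⟦hidden⟧ = ∅ ∩ {d, e, h, i, j} = ∅
⟦lazy hidden scholar who chased d under h⟧ = ∅; i ∉ this set.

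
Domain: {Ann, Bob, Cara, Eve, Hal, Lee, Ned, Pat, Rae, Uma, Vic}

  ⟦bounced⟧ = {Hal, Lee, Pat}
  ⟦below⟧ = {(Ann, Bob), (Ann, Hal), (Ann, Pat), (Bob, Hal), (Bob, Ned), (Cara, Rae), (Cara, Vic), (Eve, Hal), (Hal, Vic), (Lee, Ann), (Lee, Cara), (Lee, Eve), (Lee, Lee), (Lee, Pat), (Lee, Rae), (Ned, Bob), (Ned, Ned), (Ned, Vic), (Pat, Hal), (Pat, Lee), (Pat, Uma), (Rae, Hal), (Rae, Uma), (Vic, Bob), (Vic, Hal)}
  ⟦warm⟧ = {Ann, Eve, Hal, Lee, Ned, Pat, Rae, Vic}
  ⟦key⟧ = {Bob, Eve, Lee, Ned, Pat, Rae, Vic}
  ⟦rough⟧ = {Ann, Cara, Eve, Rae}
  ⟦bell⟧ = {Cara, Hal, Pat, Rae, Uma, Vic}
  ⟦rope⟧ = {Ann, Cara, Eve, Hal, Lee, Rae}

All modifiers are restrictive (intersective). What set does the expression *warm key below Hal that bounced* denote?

{Pat}

⟦below Hal⟧ = {x : ⟨x, Hal⟩ ∈ ⟦below⟧} = {Ann, Bob, Eve, Pat, Rae, Vic}
⟦that bounced⟧ = ⟦bounced⟧ = {Hal, Lee, Pat}
⟦key⟧ = {Bob, Eve, Lee, Ned, Pat, Rae, Vic}
… ∩ ⟦below Hal⟧ = {Bob, Eve, Lee, Ned, Pat, Rae, Vic} ∩ {Ann, Bob, Eve, Pat, Rae, Vic} = {Bob, Eve, Pat, Rae, Vic}
… ∩ ⟦that bounced⟧ = {Bob, Eve, Pat, Rae, Vic} ∩ {Hal, Lee, Pat} = {Pat}
… ∩ ⟦warm⟧ = {Pat} ∩ {Ann, Eve, Hal, Lee, Ned, Pat, Rae, Vic} = {Pat}
So ⟦warm key below Hal that bounced⟧ = {Pat}.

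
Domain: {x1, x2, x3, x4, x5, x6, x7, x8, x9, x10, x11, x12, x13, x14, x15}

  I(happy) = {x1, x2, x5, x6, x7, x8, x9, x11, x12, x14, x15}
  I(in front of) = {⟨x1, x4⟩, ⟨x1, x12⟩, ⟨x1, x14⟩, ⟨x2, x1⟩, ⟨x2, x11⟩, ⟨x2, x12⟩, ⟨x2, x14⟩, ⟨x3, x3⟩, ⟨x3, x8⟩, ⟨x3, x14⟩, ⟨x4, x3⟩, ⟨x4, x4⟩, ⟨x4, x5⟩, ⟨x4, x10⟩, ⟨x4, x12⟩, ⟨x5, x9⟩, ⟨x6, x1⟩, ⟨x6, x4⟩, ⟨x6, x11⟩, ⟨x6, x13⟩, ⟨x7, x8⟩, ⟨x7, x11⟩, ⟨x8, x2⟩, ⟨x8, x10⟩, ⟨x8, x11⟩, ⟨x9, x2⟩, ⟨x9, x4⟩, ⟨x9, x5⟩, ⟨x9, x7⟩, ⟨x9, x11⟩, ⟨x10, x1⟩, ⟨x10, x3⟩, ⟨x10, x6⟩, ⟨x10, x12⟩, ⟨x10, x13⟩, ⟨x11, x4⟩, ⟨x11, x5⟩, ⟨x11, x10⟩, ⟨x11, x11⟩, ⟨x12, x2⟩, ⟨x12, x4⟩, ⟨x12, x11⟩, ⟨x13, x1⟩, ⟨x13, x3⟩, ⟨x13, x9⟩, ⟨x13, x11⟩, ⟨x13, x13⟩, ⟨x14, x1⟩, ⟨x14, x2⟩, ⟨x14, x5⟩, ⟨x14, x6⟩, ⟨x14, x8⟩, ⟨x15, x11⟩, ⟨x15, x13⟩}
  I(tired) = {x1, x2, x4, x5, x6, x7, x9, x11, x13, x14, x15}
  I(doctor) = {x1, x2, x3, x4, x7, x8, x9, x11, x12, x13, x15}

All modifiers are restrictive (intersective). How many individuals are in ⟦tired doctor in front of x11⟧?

6

⟦in front of x11⟧ = {x : ⟨x, x11⟩ ∈ ⟦in front of⟧} = {x2, x6, x7, x8, x9, x11, x12, x13, x15}
⟦doctor⟧ = {x1, x2, x3, x4, x7, x8, x9, x11, x12, x13, x15}
… ∩ ⟦in front of x11⟧ = {x1, x2, x3, x4, x7, x8, x9, x11, x12, x13, x15} ∩ {x2, x6, x7, x8, x9, x11, x12, x13, x15} = {x2, x7, x8, x9, x11, x12, x13, x15}
… ∩ ⟦tired⟧ = {x2, x7, x8, x9, x11, x12, x13, x15} ∩ {x1, x2, x4, x5, x6, x7, x9, x11, x13, x14, x15} = {x2, x7, x9, x11, x13, x15}
⟦tired doctor in front of x11⟧ = {x2, x7, x9, x11, x13, x15}, so the cardinality is 6.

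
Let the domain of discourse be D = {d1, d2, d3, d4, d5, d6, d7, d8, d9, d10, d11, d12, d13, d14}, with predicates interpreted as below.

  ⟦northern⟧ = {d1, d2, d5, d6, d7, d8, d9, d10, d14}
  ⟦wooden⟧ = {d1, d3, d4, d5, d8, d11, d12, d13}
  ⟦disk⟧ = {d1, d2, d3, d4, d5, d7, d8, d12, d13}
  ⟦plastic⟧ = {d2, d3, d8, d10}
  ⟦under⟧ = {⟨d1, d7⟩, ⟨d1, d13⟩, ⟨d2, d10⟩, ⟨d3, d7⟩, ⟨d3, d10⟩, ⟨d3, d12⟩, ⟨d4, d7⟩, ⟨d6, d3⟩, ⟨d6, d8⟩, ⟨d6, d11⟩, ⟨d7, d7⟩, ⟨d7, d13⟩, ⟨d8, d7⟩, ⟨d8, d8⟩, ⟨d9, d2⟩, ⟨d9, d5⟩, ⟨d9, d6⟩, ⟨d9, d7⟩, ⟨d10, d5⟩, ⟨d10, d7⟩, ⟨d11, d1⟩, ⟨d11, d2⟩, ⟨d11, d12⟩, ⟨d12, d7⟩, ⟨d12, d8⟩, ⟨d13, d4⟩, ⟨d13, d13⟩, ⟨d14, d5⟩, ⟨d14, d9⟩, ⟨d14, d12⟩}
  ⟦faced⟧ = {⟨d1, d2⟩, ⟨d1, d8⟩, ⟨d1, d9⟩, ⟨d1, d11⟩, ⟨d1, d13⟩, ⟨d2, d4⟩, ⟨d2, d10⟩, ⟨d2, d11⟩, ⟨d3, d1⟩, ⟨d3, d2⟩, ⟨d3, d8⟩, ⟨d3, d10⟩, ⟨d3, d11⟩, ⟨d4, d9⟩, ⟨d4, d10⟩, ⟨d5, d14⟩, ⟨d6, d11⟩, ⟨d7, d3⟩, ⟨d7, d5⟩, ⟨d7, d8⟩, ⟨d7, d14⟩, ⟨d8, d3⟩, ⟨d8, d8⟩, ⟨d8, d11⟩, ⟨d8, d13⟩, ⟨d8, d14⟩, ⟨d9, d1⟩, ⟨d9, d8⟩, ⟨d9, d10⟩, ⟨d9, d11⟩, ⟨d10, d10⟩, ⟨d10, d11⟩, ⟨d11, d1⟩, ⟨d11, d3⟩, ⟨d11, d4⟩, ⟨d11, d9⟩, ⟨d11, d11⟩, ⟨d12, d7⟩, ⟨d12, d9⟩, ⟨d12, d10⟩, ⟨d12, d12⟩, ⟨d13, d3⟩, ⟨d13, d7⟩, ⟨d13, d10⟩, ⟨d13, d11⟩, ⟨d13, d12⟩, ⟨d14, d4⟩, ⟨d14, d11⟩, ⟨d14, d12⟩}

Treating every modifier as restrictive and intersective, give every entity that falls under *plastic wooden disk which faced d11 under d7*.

{d3, d8}

⟦which faced d11⟧ = {x : ⟨x, d11⟩ ∈ ⟦faced⟧} = {d1, d2, d3, d6, d8, d9, d10, d11, d13, d14}
⟦under d7⟧ = {x : ⟨x, d7⟩ ∈ ⟦under⟧} = {d1, d3, d4, d7, d8, d9, d10, d12}
⟦disk⟧ = {d1, d2, d3, d4, d5, d7, d8, d12, d13}
… ∩ ⟦which faced d11⟧ = {d1, d2, d3, d4, d5, d7, d8, d12, d13} ∩ {d1, d2, d3, d6, d8, d9, d10, d11, d13, d14} = {d1, d2, d3, d8, d13}
… ∩ ⟦under d7⟧ = {d1, d2, d3, d8, d13} ∩ {d1, d3, d4, d7, d8, d9, d10, d12} = {d1, d3, d8}
… ∩ ⟦plastic⟧ = {d1, d3, d8} ∩ {d2, d3, d8, d10} = {d3, d8}
… ∩ ⟦wooden⟧ = {d3, d8} ∩ {d1, d3, d4, d5, d8, d11, d12, d13} = {d3, d8}
So ⟦plastic wooden disk which faced d11 under d7⟧ = {d3, d8}.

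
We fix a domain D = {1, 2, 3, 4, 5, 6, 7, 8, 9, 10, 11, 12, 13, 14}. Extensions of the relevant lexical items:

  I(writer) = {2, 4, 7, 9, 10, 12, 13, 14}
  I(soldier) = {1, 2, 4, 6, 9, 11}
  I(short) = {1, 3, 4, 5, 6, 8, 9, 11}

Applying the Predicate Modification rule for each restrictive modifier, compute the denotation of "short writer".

⟦writer⟧ = {2, 4, 7, 9, 10, 12, 13, 14}
… ∩ ⟦short⟧ = {2, 4, 7, 9, 10, 12, 13, 14} ∩ {1, 3, 4, 5, 6, 8, 9, 11} = {4, 9}
So ⟦short writer⟧ = {4, 9}.

{4, 9}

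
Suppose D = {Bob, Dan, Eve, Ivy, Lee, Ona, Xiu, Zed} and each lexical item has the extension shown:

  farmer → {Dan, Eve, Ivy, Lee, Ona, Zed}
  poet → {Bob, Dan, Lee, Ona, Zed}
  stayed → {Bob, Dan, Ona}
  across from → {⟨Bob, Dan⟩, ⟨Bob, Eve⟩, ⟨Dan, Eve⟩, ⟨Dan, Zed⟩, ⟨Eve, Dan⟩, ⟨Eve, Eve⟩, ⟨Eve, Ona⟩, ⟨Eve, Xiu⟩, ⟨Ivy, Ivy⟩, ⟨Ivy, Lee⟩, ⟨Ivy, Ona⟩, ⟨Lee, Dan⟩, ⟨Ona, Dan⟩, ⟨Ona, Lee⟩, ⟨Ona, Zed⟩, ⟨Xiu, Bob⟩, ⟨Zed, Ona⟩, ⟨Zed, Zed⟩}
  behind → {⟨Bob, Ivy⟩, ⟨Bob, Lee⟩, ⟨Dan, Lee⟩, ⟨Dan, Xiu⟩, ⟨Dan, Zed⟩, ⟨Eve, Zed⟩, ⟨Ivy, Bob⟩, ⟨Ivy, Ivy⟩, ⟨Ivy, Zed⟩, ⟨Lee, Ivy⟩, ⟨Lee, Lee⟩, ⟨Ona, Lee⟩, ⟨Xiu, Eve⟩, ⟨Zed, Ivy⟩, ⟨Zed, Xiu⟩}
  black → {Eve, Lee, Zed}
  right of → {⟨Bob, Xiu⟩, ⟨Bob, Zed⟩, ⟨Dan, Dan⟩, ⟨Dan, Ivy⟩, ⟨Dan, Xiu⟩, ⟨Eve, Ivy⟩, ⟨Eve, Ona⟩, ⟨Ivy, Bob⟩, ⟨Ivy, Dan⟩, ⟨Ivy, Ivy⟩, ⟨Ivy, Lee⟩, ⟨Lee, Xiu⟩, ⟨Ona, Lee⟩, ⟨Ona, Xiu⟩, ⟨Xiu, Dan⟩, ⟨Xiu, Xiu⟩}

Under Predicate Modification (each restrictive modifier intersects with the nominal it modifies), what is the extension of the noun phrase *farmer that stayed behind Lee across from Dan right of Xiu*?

⟦that stayed⟧ = ⟦stayed⟧ = {Bob, Dan, Ona}
⟦behind Lee⟧ = {x : ⟨x, Lee⟩ ∈ ⟦behind⟧} = {Bob, Dan, Lee, Ona}
⟦across from Dan⟧ = {x : ⟨x, Dan⟩ ∈ ⟦across from⟧} = {Bob, Eve, Lee, Ona}
⟦right of Xiu⟧ = {x : ⟨x, Xiu⟩ ∈ ⟦right of⟧} = {Bob, Dan, Lee, Ona, Xiu}
⟦farmer⟧ = {Dan, Eve, Ivy, Lee, Ona, Zed}
… ∩ ⟦that stayed⟧ = {Dan, Eve, Ivy, Lee, Ona, Zed} ∩ {Bob, Dan, Ona} = {Dan, Ona}
… ∩ ⟦behind Lee⟧ = {Dan, Ona} ∩ {Bob, Dan, Lee, Ona} = {Dan, Ona}
… ∩ ⟦across from Dan⟧ = {Dan, Ona} ∩ {Bob, Eve, Lee, Ona} = {Ona}
… ∩ ⟦right of Xiu⟧ = {Ona} ∩ {Bob, Dan, Lee, Ona, Xiu} = {Ona}
So ⟦farmer that stayed behind Lee across from Dan right of Xiu⟧ = {Ona}.

{Ona}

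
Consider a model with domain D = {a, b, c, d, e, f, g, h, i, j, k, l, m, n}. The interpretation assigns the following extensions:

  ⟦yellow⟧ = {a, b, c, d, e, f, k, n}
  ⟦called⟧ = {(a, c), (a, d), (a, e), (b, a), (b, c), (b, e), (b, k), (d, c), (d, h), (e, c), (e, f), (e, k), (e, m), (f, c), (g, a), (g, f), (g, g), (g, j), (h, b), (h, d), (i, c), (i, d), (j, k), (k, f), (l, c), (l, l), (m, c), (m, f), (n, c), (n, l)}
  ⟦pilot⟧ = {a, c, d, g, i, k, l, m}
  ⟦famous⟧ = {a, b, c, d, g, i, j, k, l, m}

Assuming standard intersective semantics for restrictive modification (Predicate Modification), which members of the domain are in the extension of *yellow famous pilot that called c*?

{a, d}

⟦that called c⟧ = {x : ⟨x, c⟩ ∈ ⟦called⟧} = {a, b, d, e, f, i, l, m, n}
⟦pilot⟧ = {a, c, d, g, i, k, l, m}
… ∩ ⟦that called c⟧ = {a, c, d, g, i, k, l, m} ∩ {a, b, d, e, f, i, l, m, n} = {a, d, i, l, m}
… ∩ ⟦yellow⟧ = {a, d, i, l, m} ∩ {a, b, c, d, e, f, k, n} = {a, d}
… ∩ ⟦famous⟧ = {a, d} ∩ {a, b, c, d, g, i, j, k, l, m} = {a, d}
So ⟦yellow famous pilot that called c⟧ = {a, d}.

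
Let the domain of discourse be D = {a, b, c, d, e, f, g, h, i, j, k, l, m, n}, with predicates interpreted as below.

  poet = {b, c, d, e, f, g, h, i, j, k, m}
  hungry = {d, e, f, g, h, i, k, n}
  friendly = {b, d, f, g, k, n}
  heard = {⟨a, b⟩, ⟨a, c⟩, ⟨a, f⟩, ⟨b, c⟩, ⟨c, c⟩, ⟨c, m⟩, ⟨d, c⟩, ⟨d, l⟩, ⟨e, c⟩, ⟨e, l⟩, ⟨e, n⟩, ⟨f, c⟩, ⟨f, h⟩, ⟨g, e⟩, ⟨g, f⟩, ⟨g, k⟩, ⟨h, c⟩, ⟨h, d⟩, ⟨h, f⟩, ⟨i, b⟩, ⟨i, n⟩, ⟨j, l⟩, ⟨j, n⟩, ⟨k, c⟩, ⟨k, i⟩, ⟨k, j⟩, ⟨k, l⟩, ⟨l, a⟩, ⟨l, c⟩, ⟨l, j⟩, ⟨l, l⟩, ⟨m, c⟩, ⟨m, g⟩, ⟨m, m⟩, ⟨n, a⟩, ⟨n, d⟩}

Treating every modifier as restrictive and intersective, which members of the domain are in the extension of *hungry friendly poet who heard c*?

⟦who heard c⟧ = {x : ⟨x, c⟩ ∈ ⟦heard⟧} = {a, b, c, d, e, f, h, k, l, m}
⟦poet⟧ = {b, c, d, e, f, g, h, i, j, k, m}
… ∩ ⟦who heard c⟧ = {b, c, d, e, f, g, h, i, j, k, m} ∩ {a, b, c, d, e, f, h, k, l, m} = {b, c, d, e, f, h, k, m}
… ∩ ⟦hungry⟧ = {b, c, d, e, f, h, k, m} ∩ {d, e, f, g, h, i, k, n} = {d, e, f, h, k}
… ∩ ⟦friendly⟧ = {d, e, f, h, k} ∩ {b, d, f, g, k, n} = {d, f, k}
So ⟦hungry friendly poet who heard c⟧ = {d, f, k}.

{d, f, k}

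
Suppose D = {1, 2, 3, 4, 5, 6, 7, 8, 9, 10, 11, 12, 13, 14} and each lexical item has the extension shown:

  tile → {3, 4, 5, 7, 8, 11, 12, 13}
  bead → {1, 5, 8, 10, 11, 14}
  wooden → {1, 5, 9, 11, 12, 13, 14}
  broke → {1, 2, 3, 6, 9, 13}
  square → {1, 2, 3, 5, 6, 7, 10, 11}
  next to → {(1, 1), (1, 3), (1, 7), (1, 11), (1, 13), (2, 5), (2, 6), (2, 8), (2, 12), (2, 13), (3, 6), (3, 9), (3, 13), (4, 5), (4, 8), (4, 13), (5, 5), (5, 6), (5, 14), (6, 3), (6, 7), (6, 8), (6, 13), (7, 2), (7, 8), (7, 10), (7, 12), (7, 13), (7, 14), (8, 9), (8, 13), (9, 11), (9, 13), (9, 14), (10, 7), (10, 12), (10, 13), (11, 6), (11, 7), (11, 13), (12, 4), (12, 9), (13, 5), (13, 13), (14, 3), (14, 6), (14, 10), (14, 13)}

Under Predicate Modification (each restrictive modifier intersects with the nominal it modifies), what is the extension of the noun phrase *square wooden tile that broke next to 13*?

⟦that broke⟧ = ⟦broke⟧ = {1, 2, 3, 6, 9, 13}
⟦next to 13⟧ = {x : ⟨x, 13⟩ ∈ ⟦next to⟧} = {1, 2, 3, 4, 6, 7, 8, 9, 10, 11, 13, 14}
⟦tile⟧ = {3, 4, 5, 7, 8, 11, 12, 13}
… ∩ ⟦that broke⟧ = {3, 4, 5, 7, 8, 11, 12, 13} ∩ {1, 2, 3, 6, 9, 13} = {3, 13}
… ∩ ⟦next to 13⟧ = {3, 13} ∩ {1, 2, 3, 4, 6, 7, 8, 9, 10, 11, 13, 14} = {3, 13}
… ∩ ⟦square⟧ = {3, 13} ∩ {1, 2, 3, 5, 6, 7, 10, 11} = {3}
… ∩ ⟦wooden⟧ = {3} ∩ {1, 5, 9, 11, 12, 13, 14} = ∅
So ⟦square wooden tile that broke next to 13⟧ = ∅.

∅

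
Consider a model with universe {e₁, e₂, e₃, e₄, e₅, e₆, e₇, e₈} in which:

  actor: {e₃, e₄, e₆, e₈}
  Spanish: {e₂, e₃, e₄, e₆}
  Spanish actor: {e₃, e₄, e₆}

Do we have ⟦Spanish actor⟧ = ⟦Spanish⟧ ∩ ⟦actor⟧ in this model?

yes

⟦Spanish⟧ ∩ ⟦actor⟧ = {e₂, e₃, e₄, e₆} ∩ {e₃, e₄, e₆, e₈} = {e₃, e₄, e₆}
Observed ⟦Spanish actor⟧ = {e₃, e₄, e₆}.
These coincide, so the modifier is intersective here.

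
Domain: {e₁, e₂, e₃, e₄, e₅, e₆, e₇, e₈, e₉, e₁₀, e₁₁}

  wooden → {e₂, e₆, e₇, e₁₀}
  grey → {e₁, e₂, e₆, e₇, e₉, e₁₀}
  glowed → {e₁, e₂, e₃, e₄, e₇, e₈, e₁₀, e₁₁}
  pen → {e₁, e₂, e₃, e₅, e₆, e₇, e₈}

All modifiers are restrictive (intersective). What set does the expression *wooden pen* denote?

⟦pen⟧ = {e₁, e₂, e₃, e₅, e₆, e₇, e₈}
… ∩ ⟦wooden⟧ = {e₁, e₂, e₃, e₅, e₆, e₇, e₈} ∩ {e₂, e₆, e₇, e₁₀} = {e₂, e₆, e₇}
So ⟦wooden pen⟧ = {e₂, e₆, e₇}.

{e₂, e₆, e₇}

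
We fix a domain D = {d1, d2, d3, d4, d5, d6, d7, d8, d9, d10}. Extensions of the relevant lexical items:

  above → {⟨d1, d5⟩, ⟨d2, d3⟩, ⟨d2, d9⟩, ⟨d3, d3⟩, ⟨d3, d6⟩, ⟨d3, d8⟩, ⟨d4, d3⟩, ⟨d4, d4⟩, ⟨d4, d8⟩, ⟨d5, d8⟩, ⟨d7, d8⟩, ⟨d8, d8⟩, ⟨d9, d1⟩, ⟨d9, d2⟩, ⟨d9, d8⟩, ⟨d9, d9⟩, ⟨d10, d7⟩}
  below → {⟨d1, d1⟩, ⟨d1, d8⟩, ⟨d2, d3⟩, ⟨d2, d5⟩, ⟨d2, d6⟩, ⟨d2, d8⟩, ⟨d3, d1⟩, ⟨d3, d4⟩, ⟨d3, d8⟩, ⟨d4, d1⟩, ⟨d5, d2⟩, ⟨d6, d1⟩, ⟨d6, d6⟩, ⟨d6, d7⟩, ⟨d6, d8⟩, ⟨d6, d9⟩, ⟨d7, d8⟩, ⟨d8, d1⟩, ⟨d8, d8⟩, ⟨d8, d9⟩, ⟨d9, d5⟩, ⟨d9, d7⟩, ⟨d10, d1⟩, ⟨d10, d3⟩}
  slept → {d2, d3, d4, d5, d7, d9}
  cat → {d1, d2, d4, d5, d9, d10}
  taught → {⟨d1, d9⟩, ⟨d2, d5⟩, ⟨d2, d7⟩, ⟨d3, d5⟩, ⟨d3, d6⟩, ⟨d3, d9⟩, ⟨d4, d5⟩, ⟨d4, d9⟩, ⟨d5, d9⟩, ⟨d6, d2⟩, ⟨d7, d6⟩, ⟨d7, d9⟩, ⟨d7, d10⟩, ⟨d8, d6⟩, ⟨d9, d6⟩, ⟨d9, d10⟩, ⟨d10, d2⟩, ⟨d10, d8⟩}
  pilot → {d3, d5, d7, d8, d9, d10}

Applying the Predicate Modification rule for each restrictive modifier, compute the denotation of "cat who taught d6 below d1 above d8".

{}

⟦who taught d6⟧ = {x : ⟨x, d6⟩ ∈ ⟦taught⟧} = {d3, d7, d8, d9}
⟦below d1⟧ = {x : ⟨x, d1⟩ ∈ ⟦below⟧} = {d1, d3, d4, d6, d8, d10}
⟦above d8⟧ = {x : ⟨x, d8⟩ ∈ ⟦above⟧} = {d3, d4, d5, d7, d8, d9}
⟦cat⟧ = {d1, d2, d4, d5, d9, d10}
… ∩ ⟦who taught d6⟧ = {d1, d2, d4, d5, d9, d10} ∩ {d3, d7, d8, d9} = {d9}
… ∩ ⟦below d1⟧ = {d9} ∩ {d1, d3, d4, d6, d8, d10} = ∅
… ∩ ⟦above d8⟧ = ∅ ∩ {d3, d4, d5, d7, d8, d9} = ∅
So ⟦cat who taught d6 below d1 above d8⟧ = {}.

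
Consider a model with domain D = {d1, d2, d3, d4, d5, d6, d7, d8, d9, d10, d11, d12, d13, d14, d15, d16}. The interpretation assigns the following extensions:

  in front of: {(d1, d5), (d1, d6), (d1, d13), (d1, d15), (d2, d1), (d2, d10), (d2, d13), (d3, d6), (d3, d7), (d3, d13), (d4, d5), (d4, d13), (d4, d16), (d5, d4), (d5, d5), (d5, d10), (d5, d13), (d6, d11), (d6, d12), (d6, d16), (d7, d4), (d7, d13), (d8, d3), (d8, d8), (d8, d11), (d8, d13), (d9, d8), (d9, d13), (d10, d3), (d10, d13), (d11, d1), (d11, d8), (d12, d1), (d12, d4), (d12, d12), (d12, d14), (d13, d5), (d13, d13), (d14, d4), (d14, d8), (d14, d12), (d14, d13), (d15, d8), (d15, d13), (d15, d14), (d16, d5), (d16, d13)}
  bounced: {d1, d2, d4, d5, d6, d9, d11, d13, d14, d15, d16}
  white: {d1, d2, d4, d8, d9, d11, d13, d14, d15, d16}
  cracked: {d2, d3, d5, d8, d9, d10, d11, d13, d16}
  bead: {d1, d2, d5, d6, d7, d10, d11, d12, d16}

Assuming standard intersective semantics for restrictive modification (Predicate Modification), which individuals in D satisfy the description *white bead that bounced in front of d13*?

⟦that bounced⟧ = ⟦bounced⟧ = {d1, d2, d4, d5, d6, d9, d11, d13, d14, d15, d16}
⟦in front of d13⟧ = {x : ⟨x, d13⟩ ∈ ⟦in front of⟧} = {d1, d2, d3, d4, d5, d7, d8, d9, d10, d13, d14, d15, d16}
⟦bead⟧ = {d1, d2, d5, d6, d7, d10, d11, d12, d16}
… ∩ ⟦that bounced⟧ = {d1, d2, d5, d6, d7, d10, d11, d12, d16} ∩ {d1, d2, d4, d5, d6, d9, d11, d13, d14, d15, d16} = {d1, d2, d5, d6, d11, d16}
… ∩ ⟦in front of d13⟧ = {d1, d2, d5, d6, d11, d16} ∩ {d1, d2, d3, d4, d5, d7, d8, d9, d10, d13, d14, d15, d16} = {d1, d2, d5, d16}
… ∩ ⟦white⟧ = {d1, d2, d5, d16} ∩ {d1, d2, d4, d8, d9, d11, d13, d14, d15, d16} = {d1, d2, d16}
So ⟦white bead that bounced in front of d13⟧ = {d1, d2, d16}.

{d1, d2, d16}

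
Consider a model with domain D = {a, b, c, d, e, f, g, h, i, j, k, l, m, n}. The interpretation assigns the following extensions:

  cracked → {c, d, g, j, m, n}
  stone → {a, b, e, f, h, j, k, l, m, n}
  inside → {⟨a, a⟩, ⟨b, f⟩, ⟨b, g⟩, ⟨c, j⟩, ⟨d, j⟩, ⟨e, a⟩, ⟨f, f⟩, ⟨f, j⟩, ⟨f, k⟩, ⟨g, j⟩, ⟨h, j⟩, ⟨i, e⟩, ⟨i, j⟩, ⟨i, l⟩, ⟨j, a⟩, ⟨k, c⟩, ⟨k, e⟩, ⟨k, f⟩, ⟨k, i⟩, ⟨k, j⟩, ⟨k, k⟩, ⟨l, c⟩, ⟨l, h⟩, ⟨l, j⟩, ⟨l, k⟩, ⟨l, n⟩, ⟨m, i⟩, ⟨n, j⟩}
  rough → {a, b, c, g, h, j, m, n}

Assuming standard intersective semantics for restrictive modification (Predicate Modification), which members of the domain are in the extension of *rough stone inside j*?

{h, n}

⟦inside j⟧ = {x : ⟨x, j⟩ ∈ ⟦inside⟧} = {c, d, f, g, h, i, k, l, n}
⟦stone⟧ = {a, b, e, f, h, j, k, l, m, n}
… ∩ ⟦inside j⟧ = {a, b, e, f, h, j, k, l, m, n} ∩ {c, d, f, g, h, i, k, l, n} = {f, h, k, l, n}
… ∩ ⟦rough⟧ = {f, h, k, l, n} ∩ {a, b, c, g, h, j, m, n} = {h, n}
So ⟦rough stone inside j⟧ = {h, n}.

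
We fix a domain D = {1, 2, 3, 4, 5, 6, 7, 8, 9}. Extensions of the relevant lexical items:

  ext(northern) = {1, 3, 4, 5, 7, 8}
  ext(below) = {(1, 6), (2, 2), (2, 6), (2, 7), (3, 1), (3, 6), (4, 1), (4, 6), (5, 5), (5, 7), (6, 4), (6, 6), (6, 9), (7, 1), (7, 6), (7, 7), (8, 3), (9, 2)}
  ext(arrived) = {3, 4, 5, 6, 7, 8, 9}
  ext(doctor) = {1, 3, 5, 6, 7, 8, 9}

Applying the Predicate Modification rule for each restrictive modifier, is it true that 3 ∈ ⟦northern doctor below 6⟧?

yes

⟦below 6⟧ = {x : ⟨x, 6⟩ ∈ ⟦below⟧} = {1, 2, 3, 4, 6, 7}
⟦doctor⟧ = {1, 3, 5, 6, 7, 8, 9}
… ∩ ⟦below 6⟧ = {1, 3, 5, 6, 7, 8, 9} ∩ {1, 2, 3, 4, 6, 7} = {1, 3, 6, 7}
… ∩ ⟦northern⟧ = {1, 3, 6, 7} ∩ {1, 3, 4, 5, 7, 8} = {1, 3, 7}
⟦northern doctor below 6⟧ = {1, 3, 7}; 3 ∈ this set.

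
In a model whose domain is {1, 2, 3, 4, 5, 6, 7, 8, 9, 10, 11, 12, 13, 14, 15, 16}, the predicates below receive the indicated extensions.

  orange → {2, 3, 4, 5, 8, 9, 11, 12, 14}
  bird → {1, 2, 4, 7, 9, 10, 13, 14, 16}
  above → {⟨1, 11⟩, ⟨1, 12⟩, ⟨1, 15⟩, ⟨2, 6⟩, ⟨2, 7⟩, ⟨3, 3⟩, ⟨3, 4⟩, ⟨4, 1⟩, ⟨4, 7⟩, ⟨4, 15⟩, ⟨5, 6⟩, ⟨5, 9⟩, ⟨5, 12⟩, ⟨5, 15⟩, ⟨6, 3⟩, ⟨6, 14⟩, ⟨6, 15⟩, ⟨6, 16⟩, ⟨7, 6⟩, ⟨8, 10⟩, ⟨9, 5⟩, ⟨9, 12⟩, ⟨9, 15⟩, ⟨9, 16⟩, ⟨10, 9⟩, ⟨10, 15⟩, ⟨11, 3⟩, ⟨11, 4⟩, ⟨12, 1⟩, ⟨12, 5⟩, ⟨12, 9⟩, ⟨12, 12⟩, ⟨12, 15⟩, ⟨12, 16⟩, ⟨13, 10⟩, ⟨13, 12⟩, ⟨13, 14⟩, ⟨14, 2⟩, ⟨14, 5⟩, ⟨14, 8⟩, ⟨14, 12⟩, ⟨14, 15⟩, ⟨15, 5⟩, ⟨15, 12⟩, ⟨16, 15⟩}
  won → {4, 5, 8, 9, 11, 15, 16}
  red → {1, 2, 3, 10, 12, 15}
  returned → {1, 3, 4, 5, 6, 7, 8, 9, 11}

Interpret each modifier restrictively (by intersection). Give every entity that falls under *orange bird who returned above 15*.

⟦who returned⟧ = ⟦returned⟧ = {1, 3, 4, 5, 6, 7, 8, 9, 11}
⟦above 15⟧ = {x : ⟨x, 15⟩ ∈ ⟦above⟧} = {1, 4, 5, 6, 9, 10, 12, 14, 16}
⟦bird⟧ = {1, 2, 4, 7, 9, 10, 13, 14, 16}
… ∩ ⟦who returned⟧ = {1, 2, 4, 7, 9, 10, 13, 14, 16} ∩ {1, 3, 4, 5, 6, 7, 8, 9, 11} = {1, 4, 7, 9}
… ∩ ⟦above 15⟧ = {1, 4, 7, 9} ∩ {1, 4, 5, 6, 9, 10, 12, 14, 16} = {1, 4, 9}
… ∩ ⟦orange⟧ = {1, 4, 9} ∩ {2, 3, 4, 5, 8, 9, 11, 12, 14} = {4, 9}
So ⟦orange bird who returned above 15⟧ = {4, 9}.

{4, 9}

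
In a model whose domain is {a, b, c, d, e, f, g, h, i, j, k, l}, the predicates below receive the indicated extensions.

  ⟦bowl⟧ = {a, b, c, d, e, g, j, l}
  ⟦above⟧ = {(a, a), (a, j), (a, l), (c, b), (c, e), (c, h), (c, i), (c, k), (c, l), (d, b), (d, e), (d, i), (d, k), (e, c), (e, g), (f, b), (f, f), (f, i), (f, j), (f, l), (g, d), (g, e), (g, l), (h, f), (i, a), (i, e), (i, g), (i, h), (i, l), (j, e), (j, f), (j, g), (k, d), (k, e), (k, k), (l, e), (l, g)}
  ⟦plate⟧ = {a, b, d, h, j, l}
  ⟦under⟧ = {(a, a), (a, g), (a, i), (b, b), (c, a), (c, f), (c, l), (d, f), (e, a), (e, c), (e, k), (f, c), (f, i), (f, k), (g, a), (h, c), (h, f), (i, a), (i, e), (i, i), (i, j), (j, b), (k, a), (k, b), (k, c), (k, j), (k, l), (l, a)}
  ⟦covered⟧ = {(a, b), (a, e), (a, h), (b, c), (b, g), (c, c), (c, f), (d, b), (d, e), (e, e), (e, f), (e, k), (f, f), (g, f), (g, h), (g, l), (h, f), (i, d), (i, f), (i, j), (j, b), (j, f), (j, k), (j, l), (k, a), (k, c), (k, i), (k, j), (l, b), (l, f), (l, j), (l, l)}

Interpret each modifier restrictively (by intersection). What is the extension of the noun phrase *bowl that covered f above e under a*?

⟦that covered f⟧ = {x : ⟨x, f⟩ ∈ ⟦covered⟧} = {c, e, f, g, h, i, j, l}
⟦above e⟧ = {x : ⟨x, e⟩ ∈ ⟦above⟧} = {c, d, g, i, j, k, l}
⟦under a⟧ = {x : ⟨x, a⟩ ∈ ⟦under⟧} = {a, c, e, g, i, k, l}
⟦bowl⟧ = {a, b, c, d, e, g, j, l}
… ∩ ⟦that covered f⟧ = {a, b, c, d, e, g, j, l} ∩ {c, e, f, g, h, i, j, l} = {c, e, g, j, l}
… ∩ ⟦above e⟧ = {c, e, g, j, l} ∩ {c, d, g, i, j, k, l} = {c, g, j, l}
… ∩ ⟦under a⟧ = {c, g, j, l} ∩ {a, c, e, g, i, k, l} = {c, g, l}
So ⟦bowl that covered f above e under a⟧ = {c, g, l}.

{c, g, l}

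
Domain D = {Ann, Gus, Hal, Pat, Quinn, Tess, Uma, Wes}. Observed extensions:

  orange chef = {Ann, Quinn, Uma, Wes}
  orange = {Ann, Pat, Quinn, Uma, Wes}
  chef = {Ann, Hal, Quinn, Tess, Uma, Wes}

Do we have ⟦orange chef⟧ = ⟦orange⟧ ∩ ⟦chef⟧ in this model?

yes

⟦orange⟧ ∩ ⟦chef⟧ = {Ann, Pat, Quinn, Uma, Wes} ∩ {Ann, Hal, Quinn, Tess, Uma, Wes} = {Ann, Quinn, Uma, Wes}
Observed ⟦orange chef⟧ = {Ann, Quinn, Uma, Wes}.
These coincide, so the modifier is intersective here.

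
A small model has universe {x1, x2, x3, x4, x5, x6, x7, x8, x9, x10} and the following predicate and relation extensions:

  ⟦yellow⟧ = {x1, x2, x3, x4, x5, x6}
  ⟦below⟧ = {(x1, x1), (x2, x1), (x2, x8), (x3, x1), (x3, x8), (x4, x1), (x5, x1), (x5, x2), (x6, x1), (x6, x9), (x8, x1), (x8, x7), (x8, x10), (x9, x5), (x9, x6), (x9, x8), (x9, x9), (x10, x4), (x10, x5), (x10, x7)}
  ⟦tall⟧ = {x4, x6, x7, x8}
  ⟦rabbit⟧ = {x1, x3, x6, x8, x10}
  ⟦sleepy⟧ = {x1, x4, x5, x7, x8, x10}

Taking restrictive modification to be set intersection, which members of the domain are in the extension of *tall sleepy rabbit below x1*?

⟦below x1⟧ = {x : ⟨x, x1⟩ ∈ ⟦below⟧} = {x1, x2, x3, x4, x5, x6, x8}
⟦rabbit⟧ = {x1, x3, x6, x8, x10}
… ∩ ⟦below x1⟧ = {x1, x3, x6, x8, x10} ∩ {x1, x2, x3, x4, x5, x6, x8} = {x1, x3, x6, x8}
… ∩ ⟦tall⟧ = {x1, x3, x6, x8} ∩ {x4, x6, x7, x8} = {x6, x8}
… ∩ ⟦sleepy⟧ = {x6, x8} ∩ {x1, x4, x5, x7, x8, x10} = {x8}
So ⟦tall sleepy rabbit below x1⟧ = {x8}.

{x8}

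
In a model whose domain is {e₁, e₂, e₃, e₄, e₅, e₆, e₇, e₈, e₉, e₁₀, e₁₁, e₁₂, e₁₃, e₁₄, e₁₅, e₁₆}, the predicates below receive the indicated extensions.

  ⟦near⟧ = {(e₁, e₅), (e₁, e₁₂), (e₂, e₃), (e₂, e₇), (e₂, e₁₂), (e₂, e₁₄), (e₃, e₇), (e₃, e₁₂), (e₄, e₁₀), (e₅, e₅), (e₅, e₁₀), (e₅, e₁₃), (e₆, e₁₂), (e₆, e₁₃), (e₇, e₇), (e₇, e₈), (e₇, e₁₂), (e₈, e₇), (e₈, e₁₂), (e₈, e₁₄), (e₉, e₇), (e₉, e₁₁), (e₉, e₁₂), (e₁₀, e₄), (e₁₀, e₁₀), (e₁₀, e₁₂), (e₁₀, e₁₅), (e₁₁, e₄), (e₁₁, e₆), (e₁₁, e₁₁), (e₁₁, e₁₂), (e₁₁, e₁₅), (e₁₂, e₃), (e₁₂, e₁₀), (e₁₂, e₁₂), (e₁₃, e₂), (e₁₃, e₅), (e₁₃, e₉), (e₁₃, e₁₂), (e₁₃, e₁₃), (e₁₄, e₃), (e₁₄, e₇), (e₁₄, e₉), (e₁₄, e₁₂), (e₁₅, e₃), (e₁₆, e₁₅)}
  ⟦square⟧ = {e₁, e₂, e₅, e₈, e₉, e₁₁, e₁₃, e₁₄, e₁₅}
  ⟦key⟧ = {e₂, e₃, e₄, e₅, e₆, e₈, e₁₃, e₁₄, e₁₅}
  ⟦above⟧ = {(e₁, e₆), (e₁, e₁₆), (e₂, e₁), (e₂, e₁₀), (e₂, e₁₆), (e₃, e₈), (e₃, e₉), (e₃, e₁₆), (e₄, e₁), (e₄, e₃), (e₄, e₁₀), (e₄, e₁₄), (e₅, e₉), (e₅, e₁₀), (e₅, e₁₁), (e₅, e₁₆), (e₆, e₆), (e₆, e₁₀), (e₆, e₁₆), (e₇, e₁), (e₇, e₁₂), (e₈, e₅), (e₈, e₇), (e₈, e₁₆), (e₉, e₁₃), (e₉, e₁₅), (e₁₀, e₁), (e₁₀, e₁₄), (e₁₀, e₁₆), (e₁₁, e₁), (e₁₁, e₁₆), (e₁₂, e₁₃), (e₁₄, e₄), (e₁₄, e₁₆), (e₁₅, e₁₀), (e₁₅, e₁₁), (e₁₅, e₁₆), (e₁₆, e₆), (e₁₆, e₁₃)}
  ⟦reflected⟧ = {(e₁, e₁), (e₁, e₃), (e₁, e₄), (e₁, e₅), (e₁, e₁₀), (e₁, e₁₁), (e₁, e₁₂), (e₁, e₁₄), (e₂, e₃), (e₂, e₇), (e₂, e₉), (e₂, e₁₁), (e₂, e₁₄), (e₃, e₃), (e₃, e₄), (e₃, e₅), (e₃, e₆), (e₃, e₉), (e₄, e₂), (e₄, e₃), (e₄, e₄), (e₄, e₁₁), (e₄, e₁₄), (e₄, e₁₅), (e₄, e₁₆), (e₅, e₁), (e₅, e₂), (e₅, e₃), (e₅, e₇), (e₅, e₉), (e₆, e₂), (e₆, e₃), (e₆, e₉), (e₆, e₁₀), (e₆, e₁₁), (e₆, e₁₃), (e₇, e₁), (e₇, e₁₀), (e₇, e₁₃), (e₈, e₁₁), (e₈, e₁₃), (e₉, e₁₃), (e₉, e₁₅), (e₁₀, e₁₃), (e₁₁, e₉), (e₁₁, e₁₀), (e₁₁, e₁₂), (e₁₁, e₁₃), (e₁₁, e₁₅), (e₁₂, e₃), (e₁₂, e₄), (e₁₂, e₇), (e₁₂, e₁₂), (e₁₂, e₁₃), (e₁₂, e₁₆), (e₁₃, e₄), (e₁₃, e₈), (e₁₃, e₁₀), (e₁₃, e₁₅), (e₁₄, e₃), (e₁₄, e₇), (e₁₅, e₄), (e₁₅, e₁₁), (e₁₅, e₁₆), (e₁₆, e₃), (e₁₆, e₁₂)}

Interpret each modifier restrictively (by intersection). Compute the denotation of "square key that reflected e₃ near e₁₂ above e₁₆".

⟦that reflected e₃⟧ = {x : ⟨x, e₃⟩ ∈ ⟦reflected⟧} = {e₁, e₂, e₃, e₄, e₅, e₆, e₁₂, e₁₄, e₁₆}
⟦near e₁₂⟧ = {x : ⟨x, e₁₂⟩ ∈ ⟦near⟧} = {e₁, e₂, e₃, e₆, e₇, e₈, e₉, e₁₀, e₁₁, e₁₂, e₁₃, e₁₄}
⟦above e₁₆⟧ = {x : ⟨x, e₁₆⟩ ∈ ⟦above⟧} = {e₁, e₂, e₃, e₅, e₆, e₈, e₁₀, e₁₁, e₁₄, e₁₅}
⟦key⟧ = {e₂, e₃, e₄, e₅, e₆, e₈, e₁₃, e₁₄, e₁₅}
… ∩ ⟦that reflected e₃⟧ = {e₂, e₃, e₄, e₅, e₆, e₈, e₁₃, e₁₄, e₁₅} ∩ {e₁, e₂, e₃, e₄, e₅, e₆, e₁₂, e₁₄, e₁₆} = {e₂, e₃, e₄, e₅, e₆, e₁₄}
… ∩ ⟦near e₁₂⟧ = {e₂, e₃, e₄, e₅, e₆, e₁₄} ∩ {e₁, e₂, e₃, e₆, e₇, e₈, e₉, e₁₀, e₁₁, e₁₂, e₁₃, e₁₄} = {e₂, e₃, e₆, e₁₄}
… ∩ ⟦above e₁₆⟧ = {e₂, e₃, e₆, e₁₄} ∩ {e₁, e₂, e₃, e₅, e₆, e₈, e₁₀, e₁₁, e₁₄, e₁₅} = {e₂, e₃, e₆, e₁₄}
… ∩ ⟦square⟧ = {e₂, e₃, e₆, e₁₄} ∩ {e₁, e₂, e₅, e₈, e₉, e₁₁, e₁₃, e₁₄, e₁₅} = {e₂, e₁₄}
So ⟦square key that reflected e₃ near e₁₂ above e₁₆⟧ = {e₂, e₁₄}.

{e₂, e₁₄}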